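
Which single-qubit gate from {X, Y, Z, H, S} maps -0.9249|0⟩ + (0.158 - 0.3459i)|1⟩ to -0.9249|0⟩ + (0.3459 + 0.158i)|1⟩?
S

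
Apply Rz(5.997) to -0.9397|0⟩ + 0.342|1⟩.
(0.9301 + 0.134i)|0⟩ + (-0.3385 + 0.04877i)|1⟩

Rz(5.997) = [[e^(−iθ/2), 0], [0, e^(iθ/2)]] with e^(±iθ/2) = cos(θ/2) ± i·sin(θ/2); θ = 5.997, cos(θ/2) ≈ -0.98978, sin(θ/2) ≈ 0.142605.
With a = amp(|0⟩) = -0.9397 and b = amp(|1⟩) = 0.342:
new amp(|0⟩) = (-0.98978 - 0.142605i)·a = (0.9301 + 0.134i)
new amp(|1⟩) = (-0.98978 + 0.142605i)·b = (-0.3385 + 0.04877i)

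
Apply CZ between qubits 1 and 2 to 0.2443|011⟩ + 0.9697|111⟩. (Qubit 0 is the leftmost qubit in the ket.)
-0.2443|011⟩ - 0.9697|111⟩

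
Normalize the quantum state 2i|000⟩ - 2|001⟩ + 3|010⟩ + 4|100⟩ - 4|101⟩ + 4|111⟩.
0.2481i|000⟩ - 0.2481|001⟩ + 0.3721|010⟩ + 0.4961|100⟩ - 0.4961|101⟩ + 0.4961|111⟩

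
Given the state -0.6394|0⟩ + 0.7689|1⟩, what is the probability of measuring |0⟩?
0.4088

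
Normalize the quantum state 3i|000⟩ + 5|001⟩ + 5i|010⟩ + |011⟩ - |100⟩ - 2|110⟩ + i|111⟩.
0.3693i|000⟩ + 0.6155|001⟩ + 0.6155i|010⟩ + 0.1231|011⟩ - 0.1231|100⟩ - 0.2462|110⟩ + 0.1231i|111⟩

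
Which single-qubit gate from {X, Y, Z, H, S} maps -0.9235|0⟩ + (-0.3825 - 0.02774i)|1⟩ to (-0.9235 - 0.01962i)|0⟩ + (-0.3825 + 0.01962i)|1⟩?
H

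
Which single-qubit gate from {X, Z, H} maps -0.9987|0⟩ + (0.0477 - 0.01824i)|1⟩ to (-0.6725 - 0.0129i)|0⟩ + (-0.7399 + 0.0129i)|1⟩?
H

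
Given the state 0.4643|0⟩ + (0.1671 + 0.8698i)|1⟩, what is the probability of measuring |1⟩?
0.7845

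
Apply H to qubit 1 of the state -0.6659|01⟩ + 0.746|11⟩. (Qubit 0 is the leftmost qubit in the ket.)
-0.4709|00⟩ + 0.4709|01⟩ + 0.5275|10⟩ - 0.5275|11⟩

H on qubit 1 mixes each pair of kets that differ only in qubit 1: amplitudes (a, b) of (|…0…⟩, |…1…⟩) become ((a + b)/√2, (a − b)/√2). Kets absent from the input have amplitude 0.
(|00⟩, |01⟩): (a, b) = (0, -0.6659) → (-0.4709, 0.4709)
(|10⟩, |11⟩): (a, b) = (0, 0.746) → (0.5275, -0.5275)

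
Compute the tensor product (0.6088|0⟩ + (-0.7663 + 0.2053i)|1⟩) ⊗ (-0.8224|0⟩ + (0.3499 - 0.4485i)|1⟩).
-0.5007|00⟩ + (0.213 - 0.273i)|01⟩ + (0.6302 - 0.1688i)|10⟩ + (-0.1761 + 0.4155i)|11⟩

amp(|b₁b₂…⟩) = product of the factor amplitudes for bits b₁, b₂, …; only kets whose every factor amplitude is nonzero survive.
|00⟩: (0.6088)(-0.8224) = -0.5007
|01⟩: (0.6088)(0.3499 - 0.4485i) = (0.213 - 0.273i)
|10⟩: (-0.7663 + 0.2053i)(-0.8224) = (0.6302 - 0.1688i)
|11⟩: (-0.7663 + 0.2053i)(0.3499 - 0.4485i) = (-0.1761 + 0.4155i)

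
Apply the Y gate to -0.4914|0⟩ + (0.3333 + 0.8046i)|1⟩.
(0.8046 - 0.3333i)|0⟩ - 0.4914i|1⟩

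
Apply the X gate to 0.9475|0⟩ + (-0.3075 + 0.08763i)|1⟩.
(-0.3075 + 0.08763i)|0⟩ + 0.9475|1⟩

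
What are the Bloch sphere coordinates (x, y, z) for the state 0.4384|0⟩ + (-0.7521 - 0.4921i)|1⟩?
(-0.6594, -0.4315, -0.6156)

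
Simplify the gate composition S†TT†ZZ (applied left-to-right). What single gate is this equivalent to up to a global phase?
S†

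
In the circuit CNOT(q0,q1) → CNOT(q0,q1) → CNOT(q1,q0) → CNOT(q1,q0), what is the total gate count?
4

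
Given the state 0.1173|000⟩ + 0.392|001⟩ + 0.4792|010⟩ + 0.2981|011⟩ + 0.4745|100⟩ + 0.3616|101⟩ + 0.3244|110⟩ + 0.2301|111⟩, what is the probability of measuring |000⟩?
0.01376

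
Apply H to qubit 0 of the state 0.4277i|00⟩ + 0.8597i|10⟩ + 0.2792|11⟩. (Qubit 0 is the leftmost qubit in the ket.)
0.9103i|00⟩ + 0.1974|01⟩ - 0.3055i|10⟩ - 0.1974|11⟩

H on qubit 0 mixes each pair of kets that differ only in qubit 0: amplitudes (a, b) of (|…0…⟩, |…1…⟩) become ((a + b)/√2, (a − b)/√2). Kets absent from the input have amplitude 0.
(|00⟩, |10⟩): (a, b) = (0.4277i, 0.8597i) → (0.9103i, -0.3055i)
(|01⟩, |11⟩): (a, b) = (0, 0.2792) → (0.1974, -0.1974)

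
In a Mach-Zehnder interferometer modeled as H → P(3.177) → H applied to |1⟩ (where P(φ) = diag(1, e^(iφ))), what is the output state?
(0.9997 + 0.0177i)|0⟩ + (0.0003134 - 0.0177i)|1⟩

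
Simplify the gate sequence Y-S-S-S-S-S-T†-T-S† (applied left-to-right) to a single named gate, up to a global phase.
Y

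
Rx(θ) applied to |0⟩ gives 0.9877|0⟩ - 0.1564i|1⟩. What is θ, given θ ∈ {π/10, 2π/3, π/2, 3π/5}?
π/10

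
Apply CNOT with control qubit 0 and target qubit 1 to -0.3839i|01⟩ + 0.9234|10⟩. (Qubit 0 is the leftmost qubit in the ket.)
-0.3839i|01⟩ + 0.9234|11⟩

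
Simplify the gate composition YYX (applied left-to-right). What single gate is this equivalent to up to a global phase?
X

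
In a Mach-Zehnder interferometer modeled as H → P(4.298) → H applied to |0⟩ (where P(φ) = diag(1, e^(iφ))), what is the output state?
(0.2987 - 0.4577i)|0⟩ + (0.7013 + 0.4577i)|1⟩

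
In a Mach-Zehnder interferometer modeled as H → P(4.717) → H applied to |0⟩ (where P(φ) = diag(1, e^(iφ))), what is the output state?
(0.5023 - 0.5i)|0⟩ + (0.4977 + 0.5i)|1⟩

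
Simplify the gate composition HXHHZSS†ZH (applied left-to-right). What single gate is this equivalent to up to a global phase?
Z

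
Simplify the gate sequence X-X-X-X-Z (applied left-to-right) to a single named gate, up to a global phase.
Z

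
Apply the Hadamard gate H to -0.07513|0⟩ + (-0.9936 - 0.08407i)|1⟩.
(-0.7557 - 0.05945i)|0⟩ + (0.6495 + 0.05945i)|1⟩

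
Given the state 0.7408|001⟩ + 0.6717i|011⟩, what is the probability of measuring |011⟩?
0.4512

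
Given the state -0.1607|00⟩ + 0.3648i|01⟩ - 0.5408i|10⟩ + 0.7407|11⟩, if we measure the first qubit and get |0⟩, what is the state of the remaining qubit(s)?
-0.4031|0⟩ + 0.9151i|1⟩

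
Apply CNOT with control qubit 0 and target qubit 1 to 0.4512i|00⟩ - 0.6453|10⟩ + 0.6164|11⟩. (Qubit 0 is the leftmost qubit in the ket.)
0.4512i|00⟩ + 0.6164|10⟩ - 0.6453|11⟩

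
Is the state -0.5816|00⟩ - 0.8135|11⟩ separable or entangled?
Entangled

Writing the state as a|00⟩ + b|01⟩ + c|10⟩ + d|11⟩, it is a product state iff ad − bc = 0.
Here (a, b, c, d) = (-0.5816, 0, 0, -0.8135): ad − bc = (-0.5816)(-0.8135) − (0)(0) = 0.4731 ≠ 0, so the state is entangled.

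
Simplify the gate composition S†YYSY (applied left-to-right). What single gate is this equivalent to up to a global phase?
Y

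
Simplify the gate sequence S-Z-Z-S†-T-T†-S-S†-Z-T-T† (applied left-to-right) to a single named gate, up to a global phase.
Z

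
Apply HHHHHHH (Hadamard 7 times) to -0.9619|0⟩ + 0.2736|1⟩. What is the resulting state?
-0.4867|0⟩ - 0.8736|1⟩

H² = I, so H^7 = H: a single Hadamard. With (a, b) = (-0.9619, 0.2736), H gives ((a + b)/√2, (a − b)/√2) = (-0.4867, -0.8736).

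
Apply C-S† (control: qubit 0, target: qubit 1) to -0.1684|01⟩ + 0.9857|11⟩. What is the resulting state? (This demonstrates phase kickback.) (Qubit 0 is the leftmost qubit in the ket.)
-0.1684|01⟩ - 0.9857i|11⟩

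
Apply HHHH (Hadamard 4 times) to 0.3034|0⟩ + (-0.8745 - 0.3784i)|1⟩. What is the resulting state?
0.3034|0⟩ + (-0.8745 - 0.3784i)|1⟩

H² = I, so an even number of Hadamards cancels: H^4 = I and the state is unchanged.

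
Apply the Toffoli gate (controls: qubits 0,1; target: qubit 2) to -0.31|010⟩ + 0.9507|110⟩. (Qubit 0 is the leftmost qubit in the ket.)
-0.31|010⟩ + 0.9507|111⟩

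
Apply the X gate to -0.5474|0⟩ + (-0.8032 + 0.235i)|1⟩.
(-0.8032 + 0.235i)|0⟩ - 0.5474|1⟩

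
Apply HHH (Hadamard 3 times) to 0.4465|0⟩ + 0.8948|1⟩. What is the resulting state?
0.9484|0⟩ - 0.317|1⟩

H² = I, so H^3 = H: a single Hadamard. With (a, b) = (0.4465, 0.8948), H gives ((a + b)/√2, (a − b)/√2) = (0.9484, -0.317).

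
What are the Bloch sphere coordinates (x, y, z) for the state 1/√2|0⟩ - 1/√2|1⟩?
(-1, 0, 0)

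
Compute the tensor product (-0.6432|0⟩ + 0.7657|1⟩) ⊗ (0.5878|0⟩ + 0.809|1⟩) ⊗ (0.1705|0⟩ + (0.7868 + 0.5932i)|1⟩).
-0.06446|000⟩ + (-0.2975 - 0.2243i)|001⟩ - 0.08872|010⟩ + (-0.4094 - 0.3087i)|011⟩ + 0.07674|100⟩ + (0.3541 + 0.267i)|101⟩ + 0.1056|110⟩ + (0.4874 + 0.3675i)|111⟩

amp(|b₁b₂…⟩) = product of the factor amplitudes for bits b₁, b₂, …; only kets whose every factor amplitude is nonzero survive.
|000⟩: (-0.6432)(0.5878)(0.1705) = -0.06446
|001⟩: (-0.6432)(0.5878)(0.7868 + 0.5932i) = (-0.2975 - 0.2243i)
|010⟩: (-0.6432)(0.809)(0.1705) = -0.08872
|011⟩: (-0.6432)(0.809)(0.7868 + 0.5932i) = (-0.4094 - 0.3087i)
|100⟩: (0.7657)(0.5878)(0.1705) = 0.07674
|101⟩: (0.7657)(0.5878)(0.7868 + 0.5932i) = (0.3541 + 0.267i)
|110⟩: (0.7657)(0.809)(0.1705) = 0.1056
|111⟩: (0.7657)(0.809)(0.7868 + 0.5932i) = (0.4874 + 0.3675i)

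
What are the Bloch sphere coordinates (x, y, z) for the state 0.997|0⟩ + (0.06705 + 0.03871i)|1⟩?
(0.1337, 0.07719, 0.988)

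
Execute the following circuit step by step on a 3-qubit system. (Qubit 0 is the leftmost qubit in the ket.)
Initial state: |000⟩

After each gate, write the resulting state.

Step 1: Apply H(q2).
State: 1/√2|000⟩ + 1/√2|001⟩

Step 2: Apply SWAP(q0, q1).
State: 1/√2|000⟩ + 1/√2|001⟩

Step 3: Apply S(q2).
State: 1/√2|000⟩ + (1/√2)i|001⟩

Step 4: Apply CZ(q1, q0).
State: 1/√2|000⟩ + (1/√2)i|001⟩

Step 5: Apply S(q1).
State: 1/√2|000⟩ + (1/√2)i|001⟩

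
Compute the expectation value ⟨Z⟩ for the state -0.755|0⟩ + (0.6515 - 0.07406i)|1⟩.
0.1401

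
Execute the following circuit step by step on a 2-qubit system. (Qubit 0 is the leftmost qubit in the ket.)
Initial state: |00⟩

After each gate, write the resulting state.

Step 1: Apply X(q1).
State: |01⟩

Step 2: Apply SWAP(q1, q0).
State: |10⟩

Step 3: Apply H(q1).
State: 1/√2|10⟩ + 1/√2|11⟩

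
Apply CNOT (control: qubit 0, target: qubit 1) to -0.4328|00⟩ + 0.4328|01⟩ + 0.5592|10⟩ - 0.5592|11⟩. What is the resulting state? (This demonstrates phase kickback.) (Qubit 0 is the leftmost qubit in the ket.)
-0.4328|00⟩ + 0.4328|01⟩ - 0.5592|10⟩ + 0.5592|11⟩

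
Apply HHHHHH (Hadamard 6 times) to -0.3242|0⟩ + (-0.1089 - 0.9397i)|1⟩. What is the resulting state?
-0.3242|0⟩ + (-0.1089 - 0.9397i)|1⟩

H² = I, so an even number of Hadamards cancels: H^6 = I and the state is unchanged.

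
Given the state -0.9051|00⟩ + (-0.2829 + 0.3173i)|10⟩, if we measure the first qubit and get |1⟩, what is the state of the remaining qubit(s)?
(-0.6655 + 0.7464i)|0⟩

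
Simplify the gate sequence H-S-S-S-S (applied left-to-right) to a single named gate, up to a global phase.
H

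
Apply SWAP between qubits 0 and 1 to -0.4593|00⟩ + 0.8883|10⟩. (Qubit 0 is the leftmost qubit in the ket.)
-0.4593|00⟩ + 0.8883|01⟩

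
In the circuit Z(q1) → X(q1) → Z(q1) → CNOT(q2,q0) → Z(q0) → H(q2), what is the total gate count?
6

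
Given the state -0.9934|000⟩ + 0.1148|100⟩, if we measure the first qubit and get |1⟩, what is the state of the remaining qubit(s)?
|00⟩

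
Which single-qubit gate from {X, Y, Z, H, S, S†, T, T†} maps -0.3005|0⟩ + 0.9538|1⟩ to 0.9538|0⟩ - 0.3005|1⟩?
X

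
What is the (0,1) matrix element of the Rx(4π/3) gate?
-0.866i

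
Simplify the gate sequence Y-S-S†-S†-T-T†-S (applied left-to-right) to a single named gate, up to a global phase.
Y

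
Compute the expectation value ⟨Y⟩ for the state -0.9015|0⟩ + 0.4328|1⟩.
0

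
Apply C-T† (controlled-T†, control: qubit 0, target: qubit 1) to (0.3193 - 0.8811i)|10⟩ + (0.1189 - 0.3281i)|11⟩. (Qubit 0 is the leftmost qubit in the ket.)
(0.3193 - 0.8811i)|10⟩ + (-0.1479 - 0.3161i)|11⟩

C-T† leaves the control-|0⟩ kets |00⟩, |01⟩ unchanged and applies T† to qubit 1 on the control-|1⟩ pair (|10⟩, |11⟩).
T† = [[1, 0], [0, (1/√2 - (1/√2)i)]].
With a = amp(|10⟩) = (0.3193 - 0.8811i) and b = amp(|11⟩) = (0.1189 - 0.3281i):
new amp(|10⟩) = (1)·a = (0.3193 - 0.8811i)
new amp(|11⟩) = (1/√2 - (1/√2)i)·b = (-0.1479 - 0.3161i)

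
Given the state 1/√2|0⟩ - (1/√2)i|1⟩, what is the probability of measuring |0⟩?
1/2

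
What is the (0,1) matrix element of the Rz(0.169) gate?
0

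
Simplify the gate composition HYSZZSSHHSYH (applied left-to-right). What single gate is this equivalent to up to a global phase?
I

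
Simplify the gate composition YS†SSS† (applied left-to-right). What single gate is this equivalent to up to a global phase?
Y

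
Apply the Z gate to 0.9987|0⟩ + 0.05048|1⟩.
0.9987|0⟩ - 0.05048|1⟩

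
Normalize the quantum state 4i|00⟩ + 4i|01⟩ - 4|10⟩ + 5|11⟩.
0.4682i|00⟩ + 0.4682i|01⟩ - 0.4682|10⟩ + 0.5852|11⟩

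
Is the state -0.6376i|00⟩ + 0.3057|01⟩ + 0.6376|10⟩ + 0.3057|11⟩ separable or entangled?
Entangled

Writing the state as a|00⟩ + b|01⟩ + c|10⟩ + d|11⟩, it is a product state iff ad − bc = 0.
Here (a, b, c, d) = (-0.6376i, 0.3057, 0.6376, 0.3057): ad − bc = (-0.6376i)(0.3057) − (0.3057)(0.6376) = (-0.1949 - 0.1949i) ≠ 0, so the state is entangled.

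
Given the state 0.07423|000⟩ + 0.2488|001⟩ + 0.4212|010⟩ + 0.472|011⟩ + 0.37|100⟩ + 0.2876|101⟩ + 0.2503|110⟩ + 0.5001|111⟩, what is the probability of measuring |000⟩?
0.00551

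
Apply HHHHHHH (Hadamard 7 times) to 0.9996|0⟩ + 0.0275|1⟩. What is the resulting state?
0.7263|0⟩ + 0.6874|1⟩

H² = I, so H^7 = H: a single Hadamard. With (a, b) = (0.9996, 0.0275), H gives ((a + b)/√2, (a − b)/√2) = (0.7263, 0.6874).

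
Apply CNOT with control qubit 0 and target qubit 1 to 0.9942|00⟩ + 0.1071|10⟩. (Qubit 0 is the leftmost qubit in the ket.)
0.9942|00⟩ + 0.1071|11⟩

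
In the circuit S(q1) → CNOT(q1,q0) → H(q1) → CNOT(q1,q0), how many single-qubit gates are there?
2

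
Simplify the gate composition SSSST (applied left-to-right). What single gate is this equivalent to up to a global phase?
T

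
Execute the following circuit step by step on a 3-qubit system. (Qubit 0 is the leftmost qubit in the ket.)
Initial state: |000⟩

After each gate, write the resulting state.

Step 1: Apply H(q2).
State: 1/√2|000⟩ + 1/√2|001⟩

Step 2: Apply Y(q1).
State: (1/√2)i|010⟩ + (1/√2)i|011⟩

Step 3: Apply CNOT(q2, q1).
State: (1/√2)i|001⟩ + (1/√2)i|010⟩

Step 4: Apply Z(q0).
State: (1/√2)i|001⟩ + (1/√2)i|010⟩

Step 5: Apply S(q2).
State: -1/√2|001⟩ + (1/√2)i|010⟩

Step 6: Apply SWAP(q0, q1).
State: -1/√2|001⟩ + (1/√2)i|100⟩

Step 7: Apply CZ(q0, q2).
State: -1/√2|001⟩ + (1/√2)i|100⟩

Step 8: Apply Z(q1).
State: -1/√2|001⟩ + (1/√2)i|100⟩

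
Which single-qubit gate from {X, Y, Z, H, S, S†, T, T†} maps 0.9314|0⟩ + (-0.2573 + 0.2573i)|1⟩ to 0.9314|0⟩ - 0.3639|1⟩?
T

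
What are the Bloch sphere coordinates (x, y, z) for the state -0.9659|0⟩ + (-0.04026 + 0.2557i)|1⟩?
(0.07777, -0.494, 0.866)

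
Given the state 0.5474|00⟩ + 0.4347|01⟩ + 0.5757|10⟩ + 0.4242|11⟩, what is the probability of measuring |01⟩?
0.189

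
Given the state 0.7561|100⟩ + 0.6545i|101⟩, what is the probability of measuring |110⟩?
0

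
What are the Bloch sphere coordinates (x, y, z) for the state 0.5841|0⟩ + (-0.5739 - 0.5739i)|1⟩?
(-0.6704, -0.6704, -0.3175)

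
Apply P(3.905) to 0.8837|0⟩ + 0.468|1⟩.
0.8837|0⟩ + (-0.3381 - 0.3236i)|1⟩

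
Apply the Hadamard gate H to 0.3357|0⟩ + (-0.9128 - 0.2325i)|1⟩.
(-0.4081 - 0.1644i)|0⟩ + (0.8828 + 0.1644i)|1⟩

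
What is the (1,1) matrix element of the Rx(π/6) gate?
0.9659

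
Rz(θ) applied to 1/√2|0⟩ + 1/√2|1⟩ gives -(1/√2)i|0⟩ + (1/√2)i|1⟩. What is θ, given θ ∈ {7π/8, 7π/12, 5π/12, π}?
π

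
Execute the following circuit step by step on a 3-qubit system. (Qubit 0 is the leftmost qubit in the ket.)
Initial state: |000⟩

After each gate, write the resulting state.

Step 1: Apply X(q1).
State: |010⟩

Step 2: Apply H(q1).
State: 1/√2|000⟩ - 1/√2|010⟩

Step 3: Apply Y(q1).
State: (1/√2)i|000⟩ + (1/√2)i|010⟩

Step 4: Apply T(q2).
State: (1/√2)i|000⟩ + (1/√2)i|010⟩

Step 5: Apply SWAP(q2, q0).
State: (1/√2)i|000⟩ + (1/√2)i|010⟩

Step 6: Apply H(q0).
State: (1/2)i|000⟩ + (1/2)i|010⟩ + (1/2)i|100⟩ + (1/2)i|110⟩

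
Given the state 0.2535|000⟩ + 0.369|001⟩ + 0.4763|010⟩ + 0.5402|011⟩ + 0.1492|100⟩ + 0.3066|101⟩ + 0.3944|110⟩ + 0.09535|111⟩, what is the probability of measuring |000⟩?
0.06426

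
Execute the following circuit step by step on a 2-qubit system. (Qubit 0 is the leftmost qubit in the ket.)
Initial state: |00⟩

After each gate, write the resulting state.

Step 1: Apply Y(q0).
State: i|10⟩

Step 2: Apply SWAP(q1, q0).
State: i|01⟩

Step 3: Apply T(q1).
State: (-1/√2 + (1/√2)i)|01⟩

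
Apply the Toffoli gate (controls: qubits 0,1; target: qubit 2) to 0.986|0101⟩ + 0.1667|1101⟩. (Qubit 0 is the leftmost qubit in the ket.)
0.986|0101⟩ + 0.1667|1111⟩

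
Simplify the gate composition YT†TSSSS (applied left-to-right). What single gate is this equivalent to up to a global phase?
Y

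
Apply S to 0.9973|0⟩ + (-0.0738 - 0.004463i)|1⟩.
0.9973|0⟩ + (0.004463 - 0.0738i)|1⟩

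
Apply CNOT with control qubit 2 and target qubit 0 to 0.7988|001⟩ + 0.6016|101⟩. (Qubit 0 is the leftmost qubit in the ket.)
0.6016|001⟩ + 0.7988|101⟩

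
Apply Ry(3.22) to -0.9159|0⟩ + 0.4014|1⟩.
-0.3652|0⟩ - 0.9309|1⟩

Ry(3.22) = [[cos(θ/2), −sin(θ/2)], [sin(θ/2), cos(θ/2)]]; θ = 3.22, cos(θ/2) ≈ -0.0391936, sin(θ/2) ≈ 0.999232.
With a = amp(|0⟩) = -0.9159 and b = amp(|1⟩) = 0.4014:
new amp(|0⟩) = (-0.0391936)·a + (-0.999232)·b = -0.3652
new amp(|1⟩) = (0.999232)·a + (-0.0391936)·b = -0.9309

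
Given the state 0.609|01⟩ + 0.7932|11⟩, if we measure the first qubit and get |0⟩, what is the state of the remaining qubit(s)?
|1⟩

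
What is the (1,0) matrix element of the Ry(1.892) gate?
0.8111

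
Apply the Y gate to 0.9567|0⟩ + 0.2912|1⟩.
-0.2912i|0⟩ + 0.9567i|1⟩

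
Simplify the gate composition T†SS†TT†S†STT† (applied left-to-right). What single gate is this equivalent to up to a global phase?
T†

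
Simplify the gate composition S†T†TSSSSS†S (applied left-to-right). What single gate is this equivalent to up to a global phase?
S†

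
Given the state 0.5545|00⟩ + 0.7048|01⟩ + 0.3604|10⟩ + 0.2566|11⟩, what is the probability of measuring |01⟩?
0.4967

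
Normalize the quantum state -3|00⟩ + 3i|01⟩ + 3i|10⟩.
-1/√3|00⟩ + (1/√3)i|01⟩ + (1/√3)i|10⟩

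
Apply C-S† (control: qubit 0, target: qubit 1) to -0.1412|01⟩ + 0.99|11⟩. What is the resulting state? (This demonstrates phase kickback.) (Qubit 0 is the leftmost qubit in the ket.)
-0.1412|01⟩ - 0.99i|11⟩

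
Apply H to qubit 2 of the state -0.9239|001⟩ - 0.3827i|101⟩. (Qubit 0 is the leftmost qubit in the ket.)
-0.6533|000⟩ + 0.6533|001⟩ - 0.2706i|100⟩ + 0.2706i|101⟩

H on qubit 2 mixes each pair of kets that differ only in qubit 2: amplitudes (a, b) of (|…0…⟩, |…1…⟩) become ((a + b)/√2, (a − b)/√2). Kets absent from the input have amplitude 0.
(|000⟩, |001⟩): (a, b) = (0, -0.9239) → (-0.6533, 0.6533)
(|100⟩, |101⟩): (a, b) = (0, -0.3827i) → (-0.2706i, 0.2706i)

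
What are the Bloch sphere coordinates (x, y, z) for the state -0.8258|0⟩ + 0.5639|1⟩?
(-0.9313, 0, 0.364)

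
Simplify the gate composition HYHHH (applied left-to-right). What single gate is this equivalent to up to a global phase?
Y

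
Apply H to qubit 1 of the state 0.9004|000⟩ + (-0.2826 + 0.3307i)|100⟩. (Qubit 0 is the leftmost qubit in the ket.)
0.6367|000⟩ + 0.6367|010⟩ + (-0.1998 + 0.2338i)|100⟩ + (-0.1998 + 0.2338i)|110⟩

H on qubit 1 mixes each pair of kets that differ only in qubit 1: amplitudes (a, b) of (|…0…⟩, |…1…⟩) become ((a + b)/√2, (a − b)/√2). Kets absent from the input have amplitude 0.
(|000⟩, |010⟩): (a, b) = (0.9004, 0) → (0.6367, 0.6367)
(|100⟩, |110⟩): (a, b) = ((-0.2826 + 0.3307i), 0) → ((-0.1998 + 0.2338i), (-0.1998 + 0.2338i))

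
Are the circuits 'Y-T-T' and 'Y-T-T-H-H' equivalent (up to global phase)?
Yes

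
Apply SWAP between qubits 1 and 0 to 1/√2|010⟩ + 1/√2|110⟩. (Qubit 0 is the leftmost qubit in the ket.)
1/√2|100⟩ + 1/√2|110⟩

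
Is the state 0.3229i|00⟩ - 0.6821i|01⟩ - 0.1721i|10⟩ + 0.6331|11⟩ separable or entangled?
Entangled

Writing the state as a|00⟩ + b|01⟩ + c|10⟩ + d|11⟩, it is a product state iff ad − bc = 0.
Here (a, b, c, d) = (0.3229i, -0.6821i, -0.1721i, 0.6331): ad − bc = (0.3229i)(0.6331) − (-0.6821i)(-0.1721i) = (0.1174 + 0.2044i) ≠ 0, so the state is entangled.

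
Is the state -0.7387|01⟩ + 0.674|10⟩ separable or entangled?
Entangled

Writing the state as a|00⟩ + b|01⟩ + c|10⟩ + d|11⟩, it is a product state iff ad − bc = 0.
Here (a, b, c, d) = (0, -0.7387, 0.674, 0): ad − bc = (0)(0) − (-0.7387)(0.674) = 0.4979 ≠ 0, so the state is entangled.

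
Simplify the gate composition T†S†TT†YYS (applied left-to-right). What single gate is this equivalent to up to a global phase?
T†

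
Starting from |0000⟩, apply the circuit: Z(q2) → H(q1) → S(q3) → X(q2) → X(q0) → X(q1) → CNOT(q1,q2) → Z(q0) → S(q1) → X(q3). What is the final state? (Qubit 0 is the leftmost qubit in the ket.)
-1/√2|1011⟩ - (1/√2)i|1101⟩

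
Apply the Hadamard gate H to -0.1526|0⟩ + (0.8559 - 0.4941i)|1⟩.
(0.4973 - 0.3494i)|0⟩ + (-0.7131 + 0.3494i)|1⟩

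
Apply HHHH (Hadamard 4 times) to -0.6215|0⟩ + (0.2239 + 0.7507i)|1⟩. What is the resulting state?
-0.6215|0⟩ + (0.2239 + 0.7507i)|1⟩

H² = I, so an even number of Hadamards cancels: H^4 = I and the state is unchanged.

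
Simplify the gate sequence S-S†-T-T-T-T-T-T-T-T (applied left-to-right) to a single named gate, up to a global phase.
I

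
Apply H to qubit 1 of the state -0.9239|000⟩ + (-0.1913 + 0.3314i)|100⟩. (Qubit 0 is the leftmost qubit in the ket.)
-0.6533|000⟩ - 0.6533|010⟩ + (-0.1353 + 0.2343i)|100⟩ + (-0.1353 + 0.2343i)|110⟩

H on qubit 1 mixes each pair of kets that differ only in qubit 1: amplitudes (a, b) of (|…0…⟩, |…1…⟩) become ((a + b)/√2, (a − b)/√2). Kets absent from the input have amplitude 0.
(|000⟩, |010⟩): (a, b) = (-0.9239, 0) → (-0.6533, -0.6533)
(|100⟩, |110⟩): (a, b) = ((-0.1913 + 0.3314i), 0) → ((-0.1353 + 0.2343i), (-0.1353 + 0.2343i))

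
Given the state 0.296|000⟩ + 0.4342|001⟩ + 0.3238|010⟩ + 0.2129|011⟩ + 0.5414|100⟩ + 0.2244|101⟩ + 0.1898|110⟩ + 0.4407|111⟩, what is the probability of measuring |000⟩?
0.08762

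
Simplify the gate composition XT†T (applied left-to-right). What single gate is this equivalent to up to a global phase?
X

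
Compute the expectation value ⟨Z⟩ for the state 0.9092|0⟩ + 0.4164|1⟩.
0.6533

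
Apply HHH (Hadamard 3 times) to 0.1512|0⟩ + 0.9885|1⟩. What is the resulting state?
0.8059|0⟩ - 0.5921|1⟩

H² = I, so H^3 = H: a single Hadamard. With (a, b) = (0.1512, 0.9885), H gives ((a + b)/√2, (a − b)/√2) = (0.8059, -0.5921).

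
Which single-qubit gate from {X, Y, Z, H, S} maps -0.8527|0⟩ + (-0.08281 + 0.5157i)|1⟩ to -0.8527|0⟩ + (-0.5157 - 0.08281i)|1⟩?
S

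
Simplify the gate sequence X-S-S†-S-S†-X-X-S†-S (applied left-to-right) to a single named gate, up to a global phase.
X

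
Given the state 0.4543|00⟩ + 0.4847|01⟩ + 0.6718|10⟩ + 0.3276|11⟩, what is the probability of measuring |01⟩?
0.2349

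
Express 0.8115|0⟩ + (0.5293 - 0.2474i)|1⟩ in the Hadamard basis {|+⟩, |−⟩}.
(0.9481 - 0.1749i)|+⟩ + (0.1995 + 0.1749i)|−⟩

With |ψ⟩ = α|0⟩ + β|1⟩, the Hadamard-basis coefficients are ⟨+|ψ⟩ = (α + β)/√2 and ⟨−|ψ⟩ = (α − β)/√2.
Here α = 0.8115, β = (0.5293 - 0.2474i): (α + β)/√2 = (0.9481 - 0.1749i), (α − β)/√2 = (0.1995 + 0.1749i).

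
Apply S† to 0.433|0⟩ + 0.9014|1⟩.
0.433|0⟩ - 0.9014i|1⟩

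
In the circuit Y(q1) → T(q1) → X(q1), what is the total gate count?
3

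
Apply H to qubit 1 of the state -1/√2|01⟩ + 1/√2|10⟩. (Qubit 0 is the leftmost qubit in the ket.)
-1/2|00⟩ + 1/2|01⟩ + 1/2|10⟩ + 1/2|11⟩

H on qubit 1 mixes each pair of kets that differ only in qubit 1: amplitudes (a, b) of (|…0…⟩, |…1…⟩) become ((a + b)/√2, (a − b)/√2). Kets absent from the input have amplitude 0.
(|00⟩, |01⟩): (a, b) = (0, -1/√2) → (-1/2, 1/2)
(|10⟩, |11⟩): (a, b) = (1/√2, 0) → (1/2, 1/2)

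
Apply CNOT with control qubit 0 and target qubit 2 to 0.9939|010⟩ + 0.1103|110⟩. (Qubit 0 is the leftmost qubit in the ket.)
0.9939|010⟩ + 0.1103|111⟩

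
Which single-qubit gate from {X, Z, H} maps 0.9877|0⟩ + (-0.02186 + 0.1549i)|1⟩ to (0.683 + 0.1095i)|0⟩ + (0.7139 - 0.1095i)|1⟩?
H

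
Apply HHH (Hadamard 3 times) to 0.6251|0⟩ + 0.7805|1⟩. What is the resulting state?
0.9939|0⟩ - 0.1099|1⟩

H² = I, so H^3 = H: a single Hadamard. With (a, b) = (0.6251, 0.7805), H gives ((a + b)/√2, (a − b)/√2) = (0.9939, -0.1099).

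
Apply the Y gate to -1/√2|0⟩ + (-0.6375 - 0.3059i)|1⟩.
(-0.3059 + 0.6375i)|0⟩ - (1/√2)i|1⟩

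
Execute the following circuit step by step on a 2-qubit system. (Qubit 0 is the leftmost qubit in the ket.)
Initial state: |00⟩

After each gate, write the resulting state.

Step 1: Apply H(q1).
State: 1/√2|00⟩ + 1/√2|01⟩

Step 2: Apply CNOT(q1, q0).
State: 1/√2|00⟩ + 1/√2|11⟩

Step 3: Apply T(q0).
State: 1/√2|00⟩ + (1/2 + (1/2)i)|11⟩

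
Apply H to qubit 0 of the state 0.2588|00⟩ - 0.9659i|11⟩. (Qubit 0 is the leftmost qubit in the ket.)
0.183|00⟩ - 0.683i|01⟩ + 0.183|10⟩ + 0.683i|11⟩

H on qubit 0 mixes each pair of kets that differ only in qubit 0: amplitudes (a, b) of (|…0…⟩, |…1…⟩) become ((a + b)/√2, (a − b)/√2). Kets absent from the input have amplitude 0.
(|00⟩, |10⟩): (a, b) = (0.2588, 0) → (0.183, 0.183)
(|01⟩, |11⟩): (a, b) = (0, -0.9659i) → (-0.683i, 0.683i)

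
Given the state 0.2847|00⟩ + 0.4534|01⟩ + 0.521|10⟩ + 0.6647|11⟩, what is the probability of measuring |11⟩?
0.4418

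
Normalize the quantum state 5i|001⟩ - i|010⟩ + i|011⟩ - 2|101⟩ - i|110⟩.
0.8839i|001⟩ - 0.1768i|010⟩ + 0.1768i|011⟩ - 1/√8|101⟩ - 0.1768i|110⟩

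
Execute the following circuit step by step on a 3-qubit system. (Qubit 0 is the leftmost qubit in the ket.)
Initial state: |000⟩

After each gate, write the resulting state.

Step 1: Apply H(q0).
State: 1/√2|000⟩ + 1/√2|100⟩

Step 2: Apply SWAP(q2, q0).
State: 1/√2|000⟩ + 1/√2|001⟩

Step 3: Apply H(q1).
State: 1/2|000⟩ + 1/2|001⟩ + 1/2|010⟩ + 1/2|011⟩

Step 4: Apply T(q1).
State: 1/2|000⟩ + 1/2|001⟩ + (1/√8 + (1/√8)i)|010⟩ + (1/√8 + (1/√8)i)|011⟩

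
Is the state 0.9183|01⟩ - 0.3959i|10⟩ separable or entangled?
Entangled

Writing the state as a|00⟩ + b|01⟩ + c|10⟩ + d|11⟩, it is a product state iff ad − bc = 0.
Here (a, b, c, d) = (0, 0.9183, -0.3959i, 0): ad − bc = (0)(0) − (0.9183)(-0.3959i) = 0.3636i ≠ 0, so the state is entangled.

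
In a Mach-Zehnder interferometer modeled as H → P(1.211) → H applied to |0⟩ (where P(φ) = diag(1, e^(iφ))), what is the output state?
(0.676 + 0.468i)|0⟩ + (0.324 - 0.468i)|1⟩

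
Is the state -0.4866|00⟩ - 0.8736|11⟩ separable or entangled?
Entangled

Writing the state as a|00⟩ + b|01⟩ + c|10⟩ + d|11⟩, it is a product state iff ad − bc = 0.
Here (a, b, c, d) = (-0.4866, 0, 0, -0.8736): ad − bc = (-0.4866)(-0.8736) − (0)(0) = 0.4251 ≠ 0, so the state is entangled.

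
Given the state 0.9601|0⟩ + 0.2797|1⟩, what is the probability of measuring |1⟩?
0.07823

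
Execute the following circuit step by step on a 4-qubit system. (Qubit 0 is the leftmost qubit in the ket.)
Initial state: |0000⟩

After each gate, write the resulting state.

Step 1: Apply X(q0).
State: |1000⟩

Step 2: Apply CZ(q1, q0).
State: |1000⟩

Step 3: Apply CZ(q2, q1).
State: |1000⟩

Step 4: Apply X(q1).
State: |1100⟩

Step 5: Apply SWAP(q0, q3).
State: |0101⟩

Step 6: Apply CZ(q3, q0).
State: |0101⟩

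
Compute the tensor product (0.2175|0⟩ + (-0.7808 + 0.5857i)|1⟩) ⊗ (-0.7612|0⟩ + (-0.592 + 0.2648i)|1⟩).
-0.1656|00⟩ + (-0.1288 + 0.05759i)|01⟩ + (0.5943 - 0.4458i)|10⟩ + (0.3071 - 0.5535i)|11⟩

amp(|b₁b₂…⟩) = product of the factor amplitudes for bits b₁, b₂, …; only kets whose every factor amplitude is nonzero survive.
|00⟩: (0.2175)(-0.7612) = -0.1656
|01⟩: (0.2175)(-0.592 + 0.2648i) = (-0.1288 + 0.05759i)
|10⟩: (-0.7808 + 0.5857i)(-0.7612) = (0.5943 - 0.4458i)
|11⟩: (-0.7808 + 0.5857i)(-0.592 + 0.2648i) = (0.3071 - 0.5535i)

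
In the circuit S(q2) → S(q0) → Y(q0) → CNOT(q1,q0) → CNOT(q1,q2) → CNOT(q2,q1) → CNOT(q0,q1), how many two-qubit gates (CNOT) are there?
4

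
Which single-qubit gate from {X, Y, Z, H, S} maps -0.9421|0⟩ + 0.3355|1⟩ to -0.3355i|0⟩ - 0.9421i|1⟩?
Y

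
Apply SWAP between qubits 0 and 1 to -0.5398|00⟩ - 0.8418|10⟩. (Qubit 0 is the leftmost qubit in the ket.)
-0.5398|00⟩ - 0.8418|01⟩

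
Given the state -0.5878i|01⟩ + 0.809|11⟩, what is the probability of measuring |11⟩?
0.6545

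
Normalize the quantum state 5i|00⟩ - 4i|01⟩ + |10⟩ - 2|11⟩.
0.7372i|00⟩ - 0.5898i|01⟩ + 0.1474|10⟩ - 0.2949|11⟩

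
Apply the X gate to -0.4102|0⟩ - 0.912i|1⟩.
-0.912i|0⟩ - 0.4102|1⟩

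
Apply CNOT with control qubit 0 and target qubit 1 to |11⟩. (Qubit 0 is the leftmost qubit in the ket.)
|10⟩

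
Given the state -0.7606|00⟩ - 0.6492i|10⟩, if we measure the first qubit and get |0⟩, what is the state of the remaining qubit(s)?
-|0⟩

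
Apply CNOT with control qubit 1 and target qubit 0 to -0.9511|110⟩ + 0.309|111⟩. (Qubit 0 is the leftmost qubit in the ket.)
-0.9511|010⟩ + 0.309|011⟩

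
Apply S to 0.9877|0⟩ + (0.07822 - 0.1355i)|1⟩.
0.9877|0⟩ + (0.1355 + 0.07822i)|1⟩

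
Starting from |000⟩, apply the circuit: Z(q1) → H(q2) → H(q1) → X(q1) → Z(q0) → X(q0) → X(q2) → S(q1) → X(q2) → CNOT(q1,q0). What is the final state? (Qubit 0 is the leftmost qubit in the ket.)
(1/2)i|010⟩ + (1/2)i|011⟩ + 1/2|100⟩ + 1/2|101⟩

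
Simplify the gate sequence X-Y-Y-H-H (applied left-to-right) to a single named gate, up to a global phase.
X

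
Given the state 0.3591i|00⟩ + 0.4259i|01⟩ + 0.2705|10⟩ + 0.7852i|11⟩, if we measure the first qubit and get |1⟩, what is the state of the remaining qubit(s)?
0.3257|0⟩ + 0.9455i|1⟩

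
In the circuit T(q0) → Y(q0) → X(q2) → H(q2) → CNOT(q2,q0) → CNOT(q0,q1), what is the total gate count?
6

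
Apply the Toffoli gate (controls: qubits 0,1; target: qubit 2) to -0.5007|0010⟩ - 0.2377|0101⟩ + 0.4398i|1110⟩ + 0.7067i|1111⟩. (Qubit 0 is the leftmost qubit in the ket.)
-0.5007|0010⟩ - 0.2377|0101⟩ + 0.4398i|1100⟩ + 0.7067i|1101⟩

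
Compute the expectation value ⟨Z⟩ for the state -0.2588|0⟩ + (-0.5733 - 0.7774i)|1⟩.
-0.866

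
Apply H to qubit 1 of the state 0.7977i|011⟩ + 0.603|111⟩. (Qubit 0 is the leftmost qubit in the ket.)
0.5641i|001⟩ - 0.5641i|011⟩ + 0.4264|101⟩ - 0.4264|111⟩

H on qubit 1 mixes each pair of kets that differ only in qubit 1: amplitudes (a, b) of (|…0…⟩, |…1…⟩) become ((a + b)/√2, (a − b)/√2). Kets absent from the input have amplitude 0.
(|001⟩, |011⟩): (a, b) = (0, 0.7977i) → (0.5641i, -0.5641i)
(|101⟩, |111⟩): (a, b) = (0, 0.603) → (0.4264, -0.4264)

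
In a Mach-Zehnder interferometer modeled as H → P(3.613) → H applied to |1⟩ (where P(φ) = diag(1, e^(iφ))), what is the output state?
(0.9455 + 0.2271i)|0⟩ + (0.05453 - 0.2271i)|1⟩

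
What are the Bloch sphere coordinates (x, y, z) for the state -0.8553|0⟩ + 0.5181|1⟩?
(-0.8863, 0, 0.4631)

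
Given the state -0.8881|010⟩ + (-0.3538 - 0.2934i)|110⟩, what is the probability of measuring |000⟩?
0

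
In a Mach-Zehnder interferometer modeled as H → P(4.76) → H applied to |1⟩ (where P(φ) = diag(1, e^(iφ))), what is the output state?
(0.4762 + 0.4994i)|0⟩ + (0.5238 - 0.4994i)|1⟩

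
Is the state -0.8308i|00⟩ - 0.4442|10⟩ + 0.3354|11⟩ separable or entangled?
Entangled

Writing the state as a|00⟩ + b|01⟩ + c|10⟩ + d|11⟩, it is a product state iff ad − bc = 0.
Here (a, b, c, d) = (-0.8308i, 0, -0.4442, 0.3354): ad − bc = (-0.8308i)(0.3354) − (0)(-0.4442) = -0.2787i ≠ 0, so the state is entangled.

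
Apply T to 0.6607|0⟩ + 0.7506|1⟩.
0.6607|0⟩ + (0.5308 + 0.5308i)|1⟩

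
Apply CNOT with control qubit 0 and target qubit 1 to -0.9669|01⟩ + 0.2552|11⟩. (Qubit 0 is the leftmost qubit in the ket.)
-0.9669|01⟩ + 0.2552|10⟩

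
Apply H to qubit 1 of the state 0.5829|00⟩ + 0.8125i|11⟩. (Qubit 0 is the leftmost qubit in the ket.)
0.4122|00⟩ + 0.4122|01⟩ + 0.5745i|10⟩ - 0.5745i|11⟩

H on qubit 1 mixes each pair of kets that differ only in qubit 1: amplitudes (a, b) of (|…0…⟩, |…1…⟩) become ((a + b)/√2, (a − b)/√2). Kets absent from the input have amplitude 0.
(|00⟩, |01⟩): (a, b) = (0.5829, 0) → (0.4122, 0.4122)
(|10⟩, |11⟩): (a, b) = (0, 0.8125i) → (0.5745i, -0.5745i)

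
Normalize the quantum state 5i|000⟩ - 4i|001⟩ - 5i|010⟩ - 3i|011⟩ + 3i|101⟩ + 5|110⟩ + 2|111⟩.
0.4704i|000⟩ - 0.3763i|001⟩ - 0.4704i|010⟩ - 0.2822i|011⟩ + 0.2822i|101⟩ + 0.4704|110⟩ + 0.1881|111⟩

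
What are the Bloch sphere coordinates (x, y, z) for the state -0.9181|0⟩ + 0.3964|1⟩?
(-0.7279, 0, 0.6858)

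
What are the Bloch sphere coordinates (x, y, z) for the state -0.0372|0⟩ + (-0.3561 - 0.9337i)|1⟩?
(0.02649, 0.06947, -0.9972)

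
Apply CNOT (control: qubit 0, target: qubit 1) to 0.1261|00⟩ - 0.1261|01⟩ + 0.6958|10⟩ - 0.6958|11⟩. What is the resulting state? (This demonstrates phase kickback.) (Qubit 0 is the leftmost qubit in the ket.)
0.1261|00⟩ - 0.1261|01⟩ - 0.6958|10⟩ + 0.6958|11⟩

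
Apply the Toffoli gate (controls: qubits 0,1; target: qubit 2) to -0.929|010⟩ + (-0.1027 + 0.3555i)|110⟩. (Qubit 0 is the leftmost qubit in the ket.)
-0.929|010⟩ + (-0.1027 + 0.3555i)|111⟩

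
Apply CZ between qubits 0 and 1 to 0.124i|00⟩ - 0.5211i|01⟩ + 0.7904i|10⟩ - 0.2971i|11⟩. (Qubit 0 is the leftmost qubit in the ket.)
0.124i|00⟩ - 0.5211i|01⟩ + 0.7904i|10⟩ + 0.2971i|11⟩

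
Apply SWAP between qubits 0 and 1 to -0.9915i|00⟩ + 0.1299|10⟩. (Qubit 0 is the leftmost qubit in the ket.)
-0.9915i|00⟩ + 0.1299|01⟩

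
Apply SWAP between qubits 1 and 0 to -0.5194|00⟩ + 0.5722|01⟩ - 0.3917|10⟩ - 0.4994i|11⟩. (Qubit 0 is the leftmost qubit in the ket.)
-0.5194|00⟩ - 0.3917|01⟩ + 0.5722|10⟩ - 0.4994i|11⟩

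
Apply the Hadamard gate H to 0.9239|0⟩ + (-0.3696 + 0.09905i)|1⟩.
(0.3919 + 0.07004i)|0⟩ + (0.9146 - 0.07004i)|1⟩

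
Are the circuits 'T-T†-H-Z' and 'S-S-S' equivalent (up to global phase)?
No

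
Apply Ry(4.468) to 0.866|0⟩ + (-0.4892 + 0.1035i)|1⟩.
(-0.1476 - 0.08156i)|0⟩ + (0.9836 - 0.06372i)|1⟩

Ry(4.468) = [[cos(θ/2), −sin(θ/2)], [sin(θ/2), cos(θ/2)]]; θ = 4.468, cos(θ/2) ≈ -0.615645, sin(θ/2) ≈ 0.788024.
With a = amp(|0⟩) = 0.866 and b = amp(|1⟩) = (-0.4892 + 0.1035i):
new amp(|0⟩) = (-0.615645)·a + (-0.788024)·b = (-0.1476 - 0.08156i)
new amp(|1⟩) = (0.788024)·a + (-0.615645)·b = (0.9836 - 0.06372i)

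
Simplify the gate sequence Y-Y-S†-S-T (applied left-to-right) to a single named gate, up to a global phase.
T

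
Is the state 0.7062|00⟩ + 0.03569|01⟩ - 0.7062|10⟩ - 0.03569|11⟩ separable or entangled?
Separable

Writing the state as a|00⟩ + b|01⟩ + c|10⟩ + d|11⟩, it is a product state iff ad − bc = 0.
Here (a, b, c, d) = (0.7062, 0.03569, -0.7062, -0.03569): ad − bc = (0.7062)(-0.03569) − (0.03569)(-0.7062) = 0, so the state is separable.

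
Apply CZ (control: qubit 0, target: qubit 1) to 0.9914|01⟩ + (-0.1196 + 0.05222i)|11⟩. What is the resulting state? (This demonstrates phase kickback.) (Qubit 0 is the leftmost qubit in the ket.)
0.9914|01⟩ + (0.1196 - 0.05222i)|11⟩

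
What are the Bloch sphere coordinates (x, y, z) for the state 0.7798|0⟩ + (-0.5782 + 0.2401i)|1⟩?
(-0.9018, 0.3745, 0.2161)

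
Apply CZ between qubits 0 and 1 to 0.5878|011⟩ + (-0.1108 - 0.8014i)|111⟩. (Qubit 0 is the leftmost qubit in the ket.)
0.5878|011⟩ + (0.1108 + 0.8014i)|111⟩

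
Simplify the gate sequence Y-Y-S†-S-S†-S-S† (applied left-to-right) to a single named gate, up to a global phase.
S†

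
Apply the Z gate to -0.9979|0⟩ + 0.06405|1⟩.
-0.9979|0⟩ - 0.06405|1⟩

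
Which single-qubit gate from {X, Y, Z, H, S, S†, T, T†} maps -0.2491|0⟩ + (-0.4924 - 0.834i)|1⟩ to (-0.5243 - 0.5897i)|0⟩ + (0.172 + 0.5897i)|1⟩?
H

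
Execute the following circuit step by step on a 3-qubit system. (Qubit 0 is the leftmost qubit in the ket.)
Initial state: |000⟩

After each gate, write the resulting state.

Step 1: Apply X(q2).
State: |001⟩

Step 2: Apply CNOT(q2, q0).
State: |101⟩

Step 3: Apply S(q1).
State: |101⟩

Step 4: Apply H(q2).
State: 1/√2|100⟩ - 1/√2|101⟩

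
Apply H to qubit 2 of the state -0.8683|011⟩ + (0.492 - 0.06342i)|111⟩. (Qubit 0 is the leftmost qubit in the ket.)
-0.614|010⟩ + 0.614|011⟩ + (0.3479 - 0.04484i)|110⟩ + (-0.3479 + 0.04484i)|111⟩

H on qubit 2 mixes each pair of kets that differ only in qubit 2: amplitudes (a, b) of (|…0…⟩, |…1…⟩) become ((a + b)/√2, (a − b)/√2). Kets absent from the input have amplitude 0.
(|010⟩, |011⟩): (a, b) = (0, -0.8683) → (-0.614, 0.614)
(|110⟩, |111⟩): (a, b) = (0, (0.492 - 0.06342i)) → ((0.3479 - 0.04484i), (-0.3479 + 0.04484i))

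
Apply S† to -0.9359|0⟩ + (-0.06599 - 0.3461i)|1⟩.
-0.9359|0⟩ + (-0.3461 + 0.06599i)|1⟩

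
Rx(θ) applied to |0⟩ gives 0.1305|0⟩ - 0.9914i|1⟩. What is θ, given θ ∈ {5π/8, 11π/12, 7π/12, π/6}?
11π/12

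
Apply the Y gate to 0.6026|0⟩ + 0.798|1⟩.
-0.798i|0⟩ + 0.6026i|1⟩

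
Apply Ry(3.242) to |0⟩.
-0.05018|0⟩ + 0.9987|1⟩

Ry(3.242) = [[cos(θ/2), −sin(θ/2)], [sin(θ/2), cos(θ/2)]]; θ = 3.242, cos(θ/2) ≈ -0.0501826, sin(θ/2) ≈ 0.99874.
With a = amp(|0⟩) = 1 and b = amp(|1⟩) = 0:
new amp(|0⟩) = (-0.0501826)·a + (-0.99874)·b = -0.05018
new amp(|1⟩) = (0.99874)·a + (-0.0501826)·b = 0.9987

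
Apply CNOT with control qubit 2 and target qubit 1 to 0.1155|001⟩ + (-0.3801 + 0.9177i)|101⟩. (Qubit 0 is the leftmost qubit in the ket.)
0.1155|011⟩ + (-0.3801 + 0.9177i)|111⟩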